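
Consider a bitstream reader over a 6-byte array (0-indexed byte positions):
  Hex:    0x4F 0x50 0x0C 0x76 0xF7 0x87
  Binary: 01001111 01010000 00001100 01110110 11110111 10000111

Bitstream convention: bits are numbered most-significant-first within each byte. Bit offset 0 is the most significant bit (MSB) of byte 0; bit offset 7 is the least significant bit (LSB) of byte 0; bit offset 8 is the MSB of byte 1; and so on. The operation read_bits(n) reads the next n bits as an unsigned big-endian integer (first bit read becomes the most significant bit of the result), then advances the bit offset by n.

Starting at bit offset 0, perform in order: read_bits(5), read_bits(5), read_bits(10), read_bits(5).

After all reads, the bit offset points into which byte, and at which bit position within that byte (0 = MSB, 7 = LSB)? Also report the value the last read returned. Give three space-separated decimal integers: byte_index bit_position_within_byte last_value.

Read 1: bits[0:5] width=5 -> value=9 (bin 01001); offset now 5 = byte 0 bit 5; 43 bits remain
Read 2: bits[5:10] width=5 -> value=29 (bin 11101); offset now 10 = byte 1 bit 2; 38 bits remain
Read 3: bits[10:20] width=10 -> value=256 (bin 0100000000); offset now 20 = byte 2 bit 4; 28 bits remain
Read 4: bits[20:25] width=5 -> value=24 (bin 11000); offset now 25 = byte 3 bit 1; 23 bits remain

Answer: 3 1 24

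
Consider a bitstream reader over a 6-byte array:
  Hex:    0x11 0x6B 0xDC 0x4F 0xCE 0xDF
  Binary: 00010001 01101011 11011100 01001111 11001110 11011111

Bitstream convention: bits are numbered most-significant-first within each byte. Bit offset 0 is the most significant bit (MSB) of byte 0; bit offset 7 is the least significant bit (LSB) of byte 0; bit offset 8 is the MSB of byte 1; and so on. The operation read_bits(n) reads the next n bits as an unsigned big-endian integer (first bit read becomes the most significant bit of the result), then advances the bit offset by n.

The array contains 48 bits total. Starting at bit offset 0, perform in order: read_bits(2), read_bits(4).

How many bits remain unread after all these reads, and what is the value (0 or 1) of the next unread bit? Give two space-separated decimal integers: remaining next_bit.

Read 1: bits[0:2] width=2 -> value=0 (bin 00); offset now 2 = byte 0 bit 2; 46 bits remain
Read 2: bits[2:6] width=4 -> value=4 (bin 0100); offset now 6 = byte 0 bit 6; 42 bits remain

Answer: 42 0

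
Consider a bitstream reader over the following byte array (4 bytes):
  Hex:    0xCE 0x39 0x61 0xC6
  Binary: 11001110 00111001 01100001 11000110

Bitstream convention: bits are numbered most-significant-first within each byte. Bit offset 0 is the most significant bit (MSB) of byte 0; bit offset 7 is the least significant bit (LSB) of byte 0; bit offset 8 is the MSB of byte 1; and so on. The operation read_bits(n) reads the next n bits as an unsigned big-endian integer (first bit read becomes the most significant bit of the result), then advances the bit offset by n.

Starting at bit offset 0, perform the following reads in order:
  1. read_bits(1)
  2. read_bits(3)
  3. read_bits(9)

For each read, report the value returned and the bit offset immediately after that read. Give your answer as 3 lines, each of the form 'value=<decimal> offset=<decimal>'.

Answer: value=1 offset=1
value=4 offset=4
value=455 offset=13

Derivation:
Read 1: bits[0:1] width=1 -> value=1 (bin 1); offset now 1 = byte 0 bit 1; 31 bits remain
Read 2: bits[1:4] width=3 -> value=4 (bin 100); offset now 4 = byte 0 bit 4; 28 bits remain
Read 3: bits[4:13] width=9 -> value=455 (bin 111000111); offset now 13 = byte 1 bit 5; 19 bits remain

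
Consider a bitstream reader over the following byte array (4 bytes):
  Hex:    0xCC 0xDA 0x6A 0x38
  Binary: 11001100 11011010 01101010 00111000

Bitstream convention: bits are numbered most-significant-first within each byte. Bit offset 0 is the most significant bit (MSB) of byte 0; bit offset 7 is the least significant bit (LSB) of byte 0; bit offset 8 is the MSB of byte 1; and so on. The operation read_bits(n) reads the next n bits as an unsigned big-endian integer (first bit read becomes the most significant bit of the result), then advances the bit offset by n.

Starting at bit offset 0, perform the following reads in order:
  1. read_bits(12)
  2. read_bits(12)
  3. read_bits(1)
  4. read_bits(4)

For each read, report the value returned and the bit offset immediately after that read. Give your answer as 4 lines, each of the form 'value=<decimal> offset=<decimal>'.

Answer: value=3277 offset=12
value=2666 offset=24
value=0 offset=25
value=7 offset=29

Derivation:
Read 1: bits[0:12] width=12 -> value=3277 (bin 110011001101); offset now 12 = byte 1 bit 4; 20 bits remain
Read 2: bits[12:24] width=12 -> value=2666 (bin 101001101010); offset now 24 = byte 3 bit 0; 8 bits remain
Read 3: bits[24:25] width=1 -> value=0 (bin 0); offset now 25 = byte 3 bit 1; 7 bits remain
Read 4: bits[25:29] width=4 -> value=7 (bin 0111); offset now 29 = byte 3 bit 5; 3 bits remain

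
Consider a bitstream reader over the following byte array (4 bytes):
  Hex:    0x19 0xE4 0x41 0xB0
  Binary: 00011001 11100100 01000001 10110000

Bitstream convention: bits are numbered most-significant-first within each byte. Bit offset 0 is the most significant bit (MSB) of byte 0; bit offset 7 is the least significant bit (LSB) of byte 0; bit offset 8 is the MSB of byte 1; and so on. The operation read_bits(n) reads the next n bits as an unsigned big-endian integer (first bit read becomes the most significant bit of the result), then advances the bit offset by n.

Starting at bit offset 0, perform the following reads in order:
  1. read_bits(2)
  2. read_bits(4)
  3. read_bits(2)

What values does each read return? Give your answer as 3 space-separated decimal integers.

Answer: 0 6 1

Derivation:
Read 1: bits[0:2] width=2 -> value=0 (bin 00); offset now 2 = byte 0 bit 2; 30 bits remain
Read 2: bits[2:6] width=4 -> value=6 (bin 0110); offset now 6 = byte 0 bit 6; 26 bits remain
Read 3: bits[6:8] width=2 -> value=1 (bin 01); offset now 8 = byte 1 bit 0; 24 bits remain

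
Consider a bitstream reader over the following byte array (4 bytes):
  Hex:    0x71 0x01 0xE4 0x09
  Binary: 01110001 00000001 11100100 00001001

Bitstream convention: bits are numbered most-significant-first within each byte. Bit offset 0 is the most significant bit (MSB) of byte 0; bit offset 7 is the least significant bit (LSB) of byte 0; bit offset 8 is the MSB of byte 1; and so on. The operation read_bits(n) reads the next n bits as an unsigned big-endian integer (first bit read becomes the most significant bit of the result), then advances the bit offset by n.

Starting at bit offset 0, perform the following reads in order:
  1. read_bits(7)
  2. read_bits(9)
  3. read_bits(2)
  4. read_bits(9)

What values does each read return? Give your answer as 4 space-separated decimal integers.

Read 1: bits[0:7] width=7 -> value=56 (bin 0111000); offset now 7 = byte 0 bit 7; 25 bits remain
Read 2: bits[7:16] width=9 -> value=257 (bin 100000001); offset now 16 = byte 2 bit 0; 16 bits remain
Read 3: bits[16:18] width=2 -> value=3 (bin 11); offset now 18 = byte 2 bit 2; 14 bits remain
Read 4: bits[18:27] width=9 -> value=288 (bin 100100000); offset now 27 = byte 3 bit 3; 5 bits remain

Answer: 56 257 3 288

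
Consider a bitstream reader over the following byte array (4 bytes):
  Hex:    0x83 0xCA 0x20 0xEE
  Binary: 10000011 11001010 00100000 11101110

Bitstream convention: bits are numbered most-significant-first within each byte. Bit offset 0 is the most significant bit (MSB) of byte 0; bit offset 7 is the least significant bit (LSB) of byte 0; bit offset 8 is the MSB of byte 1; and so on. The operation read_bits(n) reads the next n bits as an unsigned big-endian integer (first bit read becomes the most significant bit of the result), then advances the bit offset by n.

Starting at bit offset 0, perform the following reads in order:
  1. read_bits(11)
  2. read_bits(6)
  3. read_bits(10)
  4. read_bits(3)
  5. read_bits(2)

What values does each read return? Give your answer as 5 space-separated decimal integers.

Read 1: bits[0:11] width=11 -> value=1054 (bin 10000011110); offset now 11 = byte 1 bit 3; 21 bits remain
Read 2: bits[11:17] width=6 -> value=20 (bin 010100); offset now 17 = byte 2 bit 1; 15 bits remain
Read 3: bits[17:27] width=10 -> value=263 (bin 0100000111); offset now 27 = byte 3 bit 3; 5 bits remain
Read 4: bits[27:30] width=3 -> value=3 (bin 011); offset now 30 = byte 3 bit 6; 2 bits remain
Read 5: bits[30:32] width=2 -> value=2 (bin 10); offset now 32 = byte 4 bit 0; 0 bits remain

Answer: 1054 20 263 3 2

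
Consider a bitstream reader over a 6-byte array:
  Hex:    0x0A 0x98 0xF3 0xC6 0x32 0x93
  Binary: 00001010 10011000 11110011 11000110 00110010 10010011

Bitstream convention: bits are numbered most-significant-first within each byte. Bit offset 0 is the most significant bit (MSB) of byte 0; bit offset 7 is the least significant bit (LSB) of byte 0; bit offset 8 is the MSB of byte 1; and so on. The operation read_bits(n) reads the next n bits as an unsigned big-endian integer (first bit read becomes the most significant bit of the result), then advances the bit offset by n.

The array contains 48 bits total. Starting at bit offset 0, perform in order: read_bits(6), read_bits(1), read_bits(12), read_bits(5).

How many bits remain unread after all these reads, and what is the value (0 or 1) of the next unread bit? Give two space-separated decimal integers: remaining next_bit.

Read 1: bits[0:6] width=6 -> value=2 (bin 000010); offset now 6 = byte 0 bit 6; 42 bits remain
Read 2: bits[6:7] width=1 -> value=1 (bin 1); offset now 7 = byte 0 bit 7; 41 bits remain
Read 3: bits[7:19] width=12 -> value=1223 (bin 010011000111); offset now 19 = byte 2 bit 3; 29 bits remain
Read 4: bits[19:24] width=5 -> value=19 (bin 10011); offset now 24 = byte 3 bit 0; 24 bits remain

Answer: 24 1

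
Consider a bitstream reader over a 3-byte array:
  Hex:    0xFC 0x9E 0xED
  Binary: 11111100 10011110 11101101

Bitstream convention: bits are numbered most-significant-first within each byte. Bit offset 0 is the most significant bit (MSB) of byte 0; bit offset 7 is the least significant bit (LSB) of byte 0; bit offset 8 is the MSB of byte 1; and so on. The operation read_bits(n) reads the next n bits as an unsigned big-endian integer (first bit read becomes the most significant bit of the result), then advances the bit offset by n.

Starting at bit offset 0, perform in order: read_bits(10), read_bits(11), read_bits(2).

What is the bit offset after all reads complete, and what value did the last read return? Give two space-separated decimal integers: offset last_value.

Answer: 23 2

Derivation:
Read 1: bits[0:10] width=10 -> value=1010 (bin 1111110010); offset now 10 = byte 1 bit 2; 14 bits remain
Read 2: bits[10:21] width=11 -> value=989 (bin 01111011101); offset now 21 = byte 2 bit 5; 3 bits remain
Read 3: bits[21:23] width=2 -> value=2 (bin 10); offset now 23 = byte 2 bit 7; 1 bits remain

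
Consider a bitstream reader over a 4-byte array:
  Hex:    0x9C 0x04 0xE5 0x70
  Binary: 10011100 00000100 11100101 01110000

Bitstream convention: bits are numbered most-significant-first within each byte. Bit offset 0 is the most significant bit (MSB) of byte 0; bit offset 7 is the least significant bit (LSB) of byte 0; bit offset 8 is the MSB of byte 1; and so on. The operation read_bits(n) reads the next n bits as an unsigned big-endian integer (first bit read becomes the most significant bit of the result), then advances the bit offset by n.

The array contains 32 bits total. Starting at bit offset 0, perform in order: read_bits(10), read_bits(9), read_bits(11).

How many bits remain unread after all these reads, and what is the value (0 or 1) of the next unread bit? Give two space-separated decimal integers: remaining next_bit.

Read 1: bits[0:10] width=10 -> value=624 (bin 1001110000); offset now 10 = byte 1 bit 2; 22 bits remain
Read 2: bits[10:19] width=9 -> value=39 (bin 000100111); offset now 19 = byte 2 bit 3; 13 bits remain
Read 3: bits[19:30] width=11 -> value=348 (bin 00101011100); offset now 30 = byte 3 bit 6; 2 bits remain

Answer: 2 0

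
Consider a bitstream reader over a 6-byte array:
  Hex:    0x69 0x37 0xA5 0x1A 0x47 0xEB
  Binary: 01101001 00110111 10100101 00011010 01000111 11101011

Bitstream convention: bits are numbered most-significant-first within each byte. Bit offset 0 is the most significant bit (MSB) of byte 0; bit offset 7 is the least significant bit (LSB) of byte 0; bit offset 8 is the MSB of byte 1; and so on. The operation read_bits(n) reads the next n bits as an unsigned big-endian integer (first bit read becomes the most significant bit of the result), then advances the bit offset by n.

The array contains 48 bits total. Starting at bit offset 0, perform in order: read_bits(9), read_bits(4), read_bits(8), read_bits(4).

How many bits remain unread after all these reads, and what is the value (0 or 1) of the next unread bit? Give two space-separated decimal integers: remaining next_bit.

Answer: 23 0

Derivation:
Read 1: bits[0:9] width=9 -> value=210 (bin 011010010); offset now 9 = byte 1 bit 1; 39 bits remain
Read 2: bits[9:13] width=4 -> value=6 (bin 0110); offset now 13 = byte 1 bit 5; 35 bits remain
Read 3: bits[13:21] width=8 -> value=244 (bin 11110100); offset now 21 = byte 2 bit 5; 27 bits remain
Read 4: bits[21:25] width=4 -> value=10 (bin 1010); offset now 25 = byte 3 bit 1; 23 bits remain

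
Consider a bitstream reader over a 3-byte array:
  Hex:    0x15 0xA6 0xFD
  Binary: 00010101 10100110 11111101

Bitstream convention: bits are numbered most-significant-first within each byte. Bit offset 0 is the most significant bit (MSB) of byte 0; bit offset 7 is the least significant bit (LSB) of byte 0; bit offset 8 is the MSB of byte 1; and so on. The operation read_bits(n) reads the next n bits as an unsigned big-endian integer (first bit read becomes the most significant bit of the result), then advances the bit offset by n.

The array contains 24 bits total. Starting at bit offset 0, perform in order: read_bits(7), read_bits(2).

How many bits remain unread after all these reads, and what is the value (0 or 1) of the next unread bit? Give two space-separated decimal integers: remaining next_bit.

Read 1: bits[0:7] width=7 -> value=10 (bin 0001010); offset now 7 = byte 0 bit 7; 17 bits remain
Read 2: bits[7:9] width=2 -> value=3 (bin 11); offset now 9 = byte 1 bit 1; 15 bits remain

Answer: 15 0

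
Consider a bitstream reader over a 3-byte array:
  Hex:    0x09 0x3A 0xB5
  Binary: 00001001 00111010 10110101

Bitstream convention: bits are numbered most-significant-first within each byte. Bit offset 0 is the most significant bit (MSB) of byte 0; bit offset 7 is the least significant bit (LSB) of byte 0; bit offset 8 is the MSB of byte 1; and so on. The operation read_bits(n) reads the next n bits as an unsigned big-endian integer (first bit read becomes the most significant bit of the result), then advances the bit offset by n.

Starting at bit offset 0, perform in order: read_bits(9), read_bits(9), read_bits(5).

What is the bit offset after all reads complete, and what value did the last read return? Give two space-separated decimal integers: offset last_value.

Answer: 23 26

Derivation:
Read 1: bits[0:9] width=9 -> value=18 (bin 000010010); offset now 9 = byte 1 bit 1; 15 bits remain
Read 2: bits[9:18] width=9 -> value=234 (bin 011101010); offset now 18 = byte 2 bit 2; 6 bits remain
Read 3: bits[18:23] width=5 -> value=26 (bin 11010); offset now 23 = byte 2 bit 7; 1 bits remain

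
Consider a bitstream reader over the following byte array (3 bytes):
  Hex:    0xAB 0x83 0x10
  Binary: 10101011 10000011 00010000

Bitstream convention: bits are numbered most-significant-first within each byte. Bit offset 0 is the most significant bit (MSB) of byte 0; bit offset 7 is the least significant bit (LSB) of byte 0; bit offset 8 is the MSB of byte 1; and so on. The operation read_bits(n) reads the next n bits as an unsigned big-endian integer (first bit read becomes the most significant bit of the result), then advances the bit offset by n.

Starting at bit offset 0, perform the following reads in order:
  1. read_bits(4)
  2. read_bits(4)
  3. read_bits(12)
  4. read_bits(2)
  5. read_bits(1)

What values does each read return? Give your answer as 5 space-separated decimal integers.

Read 1: bits[0:4] width=4 -> value=10 (bin 1010); offset now 4 = byte 0 bit 4; 20 bits remain
Read 2: bits[4:8] width=4 -> value=11 (bin 1011); offset now 8 = byte 1 bit 0; 16 bits remain
Read 3: bits[8:20] width=12 -> value=2097 (bin 100000110001); offset now 20 = byte 2 bit 4; 4 bits remain
Read 4: bits[20:22] width=2 -> value=0 (bin 00); offset now 22 = byte 2 bit 6; 2 bits remain
Read 5: bits[22:23] width=1 -> value=0 (bin 0); offset now 23 = byte 2 bit 7; 1 bits remain

Answer: 10 11 2097 0 0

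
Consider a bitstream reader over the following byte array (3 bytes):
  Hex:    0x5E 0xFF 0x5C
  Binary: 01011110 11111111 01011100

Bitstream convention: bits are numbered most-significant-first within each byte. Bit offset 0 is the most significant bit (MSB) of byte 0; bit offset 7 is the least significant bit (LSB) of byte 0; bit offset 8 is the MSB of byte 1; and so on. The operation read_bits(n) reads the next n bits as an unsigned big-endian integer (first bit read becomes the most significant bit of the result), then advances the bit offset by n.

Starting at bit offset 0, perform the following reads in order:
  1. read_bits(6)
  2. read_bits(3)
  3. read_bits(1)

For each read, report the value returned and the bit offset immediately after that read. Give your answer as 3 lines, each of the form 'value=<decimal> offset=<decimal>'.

Read 1: bits[0:6] width=6 -> value=23 (bin 010111); offset now 6 = byte 0 bit 6; 18 bits remain
Read 2: bits[6:9] width=3 -> value=5 (bin 101); offset now 9 = byte 1 bit 1; 15 bits remain
Read 3: bits[9:10] width=1 -> value=1 (bin 1); offset now 10 = byte 1 bit 2; 14 bits remain

Answer: value=23 offset=6
value=5 offset=9
value=1 offset=10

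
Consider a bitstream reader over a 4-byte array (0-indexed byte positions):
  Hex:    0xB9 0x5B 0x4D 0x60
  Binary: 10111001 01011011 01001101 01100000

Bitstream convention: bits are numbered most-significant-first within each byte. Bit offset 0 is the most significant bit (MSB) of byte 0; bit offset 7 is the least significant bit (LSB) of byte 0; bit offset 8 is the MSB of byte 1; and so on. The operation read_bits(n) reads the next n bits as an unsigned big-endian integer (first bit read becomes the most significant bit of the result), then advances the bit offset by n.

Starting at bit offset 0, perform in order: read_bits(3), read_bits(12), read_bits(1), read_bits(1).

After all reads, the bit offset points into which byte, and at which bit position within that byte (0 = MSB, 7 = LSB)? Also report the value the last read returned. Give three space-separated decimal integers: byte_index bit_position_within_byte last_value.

Answer: 2 1 0

Derivation:
Read 1: bits[0:3] width=3 -> value=5 (bin 101); offset now 3 = byte 0 bit 3; 29 bits remain
Read 2: bits[3:15] width=12 -> value=3245 (bin 110010101101); offset now 15 = byte 1 bit 7; 17 bits remain
Read 3: bits[15:16] width=1 -> value=1 (bin 1); offset now 16 = byte 2 bit 0; 16 bits remain
Read 4: bits[16:17] width=1 -> value=0 (bin 0); offset now 17 = byte 2 bit 1; 15 bits remain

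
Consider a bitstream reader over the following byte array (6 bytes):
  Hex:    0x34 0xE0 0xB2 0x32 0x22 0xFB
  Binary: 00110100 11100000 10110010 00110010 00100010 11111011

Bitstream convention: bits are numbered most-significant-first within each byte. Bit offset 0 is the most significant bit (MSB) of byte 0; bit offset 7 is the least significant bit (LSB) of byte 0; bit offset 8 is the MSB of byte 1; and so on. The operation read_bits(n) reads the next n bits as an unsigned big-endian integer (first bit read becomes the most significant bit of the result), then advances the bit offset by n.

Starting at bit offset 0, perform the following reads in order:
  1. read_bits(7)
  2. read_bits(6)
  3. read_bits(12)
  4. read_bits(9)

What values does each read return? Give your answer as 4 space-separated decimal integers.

Read 1: bits[0:7] width=7 -> value=26 (bin 0011010); offset now 7 = byte 0 bit 7; 41 bits remain
Read 2: bits[7:13] width=6 -> value=28 (bin 011100); offset now 13 = byte 1 bit 5; 35 bits remain
Read 3: bits[13:25] width=12 -> value=356 (bin 000101100100); offset now 25 = byte 3 bit 1; 23 bits remain
Read 4: bits[25:34] width=9 -> value=200 (bin 011001000); offset now 34 = byte 4 bit 2; 14 bits remain

Answer: 26 28 356 200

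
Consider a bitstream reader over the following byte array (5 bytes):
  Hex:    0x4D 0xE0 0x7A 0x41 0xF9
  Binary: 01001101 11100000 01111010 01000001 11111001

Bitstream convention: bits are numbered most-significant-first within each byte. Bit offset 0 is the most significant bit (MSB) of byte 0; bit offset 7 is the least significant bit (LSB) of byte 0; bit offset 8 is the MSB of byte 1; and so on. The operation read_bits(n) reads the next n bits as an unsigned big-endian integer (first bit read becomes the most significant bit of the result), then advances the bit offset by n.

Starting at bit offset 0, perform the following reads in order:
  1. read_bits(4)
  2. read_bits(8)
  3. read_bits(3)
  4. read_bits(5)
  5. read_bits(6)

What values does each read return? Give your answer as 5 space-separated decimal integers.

Answer: 4 222 0 7 41

Derivation:
Read 1: bits[0:4] width=4 -> value=4 (bin 0100); offset now 4 = byte 0 bit 4; 36 bits remain
Read 2: bits[4:12] width=8 -> value=222 (bin 11011110); offset now 12 = byte 1 bit 4; 28 bits remain
Read 3: bits[12:15] width=3 -> value=0 (bin 000); offset now 15 = byte 1 bit 7; 25 bits remain
Read 4: bits[15:20] width=5 -> value=7 (bin 00111); offset now 20 = byte 2 bit 4; 20 bits remain
Read 5: bits[20:26] width=6 -> value=41 (bin 101001); offset now 26 = byte 3 bit 2; 14 bits remain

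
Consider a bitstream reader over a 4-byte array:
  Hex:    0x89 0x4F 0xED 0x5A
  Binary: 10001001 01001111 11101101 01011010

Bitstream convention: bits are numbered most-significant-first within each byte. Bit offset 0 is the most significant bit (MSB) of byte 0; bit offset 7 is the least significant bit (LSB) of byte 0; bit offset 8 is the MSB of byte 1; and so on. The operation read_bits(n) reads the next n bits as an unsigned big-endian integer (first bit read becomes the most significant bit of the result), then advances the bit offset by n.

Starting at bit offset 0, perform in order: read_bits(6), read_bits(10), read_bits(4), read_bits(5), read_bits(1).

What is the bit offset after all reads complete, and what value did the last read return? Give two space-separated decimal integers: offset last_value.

Answer: 26 1

Derivation:
Read 1: bits[0:6] width=6 -> value=34 (bin 100010); offset now 6 = byte 0 bit 6; 26 bits remain
Read 2: bits[6:16] width=10 -> value=335 (bin 0101001111); offset now 16 = byte 2 bit 0; 16 bits remain
Read 3: bits[16:20] width=4 -> value=14 (bin 1110); offset now 20 = byte 2 bit 4; 12 bits remain
Read 4: bits[20:25] width=5 -> value=26 (bin 11010); offset now 25 = byte 3 bit 1; 7 bits remain
Read 5: bits[25:26] width=1 -> value=1 (bin 1); offset now 26 = byte 3 bit 2; 6 bits remain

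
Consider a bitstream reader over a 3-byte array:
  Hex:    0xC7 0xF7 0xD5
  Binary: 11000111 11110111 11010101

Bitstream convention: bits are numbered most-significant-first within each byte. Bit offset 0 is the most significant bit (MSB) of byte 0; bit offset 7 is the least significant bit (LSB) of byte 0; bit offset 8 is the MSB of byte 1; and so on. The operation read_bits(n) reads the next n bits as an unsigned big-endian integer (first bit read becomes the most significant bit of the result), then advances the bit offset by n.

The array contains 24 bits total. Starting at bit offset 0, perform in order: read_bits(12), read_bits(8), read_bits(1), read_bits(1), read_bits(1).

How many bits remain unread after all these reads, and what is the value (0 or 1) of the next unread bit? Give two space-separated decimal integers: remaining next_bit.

Read 1: bits[0:12] width=12 -> value=3199 (bin 110001111111); offset now 12 = byte 1 bit 4; 12 bits remain
Read 2: bits[12:20] width=8 -> value=125 (bin 01111101); offset now 20 = byte 2 bit 4; 4 bits remain
Read 3: bits[20:21] width=1 -> value=0 (bin 0); offset now 21 = byte 2 bit 5; 3 bits remain
Read 4: bits[21:22] width=1 -> value=1 (bin 1); offset now 22 = byte 2 bit 6; 2 bits remain
Read 5: bits[22:23] width=1 -> value=0 (bin 0); offset now 23 = byte 2 bit 7; 1 bits remain

Answer: 1 1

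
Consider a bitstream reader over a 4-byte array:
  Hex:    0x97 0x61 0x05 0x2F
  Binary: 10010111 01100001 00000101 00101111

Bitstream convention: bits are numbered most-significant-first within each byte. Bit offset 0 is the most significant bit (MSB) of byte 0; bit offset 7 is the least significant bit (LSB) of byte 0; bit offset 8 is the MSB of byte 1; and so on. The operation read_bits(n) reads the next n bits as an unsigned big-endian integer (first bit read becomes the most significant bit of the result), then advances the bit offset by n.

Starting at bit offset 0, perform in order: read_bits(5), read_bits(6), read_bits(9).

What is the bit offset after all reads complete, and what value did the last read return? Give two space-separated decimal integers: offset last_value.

Answer: 20 16

Derivation:
Read 1: bits[0:5] width=5 -> value=18 (bin 10010); offset now 5 = byte 0 bit 5; 27 bits remain
Read 2: bits[5:11] width=6 -> value=59 (bin 111011); offset now 11 = byte 1 bit 3; 21 bits remain
Read 3: bits[11:20] width=9 -> value=16 (bin 000010000); offset now 20 = byte 2 bit 4; 12 bits remain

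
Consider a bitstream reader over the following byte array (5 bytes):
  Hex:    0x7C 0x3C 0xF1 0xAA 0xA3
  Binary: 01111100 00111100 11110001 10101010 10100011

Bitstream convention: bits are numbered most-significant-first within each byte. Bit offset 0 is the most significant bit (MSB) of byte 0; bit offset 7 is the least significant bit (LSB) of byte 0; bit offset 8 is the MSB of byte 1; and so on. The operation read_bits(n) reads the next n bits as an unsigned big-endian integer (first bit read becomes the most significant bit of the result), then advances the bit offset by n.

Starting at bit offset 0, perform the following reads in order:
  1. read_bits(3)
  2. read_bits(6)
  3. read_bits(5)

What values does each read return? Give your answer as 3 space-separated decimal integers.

Read 1: bits[0:3] width=3 -> value=3 (bin 011); offset now 3 = byte 0 bit 3; 37 bits remain
Read 2: bits[3:9] width=6 -> value=56 (bin 111000); offset now 9 = byte 1 bit 1; 31 bits remain
Read 3: bits[9:14] width=5 -> value=15 (bin 01111); offset now 14 = byte 1 bit 6; 26 bits remain

Answer: 3 56 15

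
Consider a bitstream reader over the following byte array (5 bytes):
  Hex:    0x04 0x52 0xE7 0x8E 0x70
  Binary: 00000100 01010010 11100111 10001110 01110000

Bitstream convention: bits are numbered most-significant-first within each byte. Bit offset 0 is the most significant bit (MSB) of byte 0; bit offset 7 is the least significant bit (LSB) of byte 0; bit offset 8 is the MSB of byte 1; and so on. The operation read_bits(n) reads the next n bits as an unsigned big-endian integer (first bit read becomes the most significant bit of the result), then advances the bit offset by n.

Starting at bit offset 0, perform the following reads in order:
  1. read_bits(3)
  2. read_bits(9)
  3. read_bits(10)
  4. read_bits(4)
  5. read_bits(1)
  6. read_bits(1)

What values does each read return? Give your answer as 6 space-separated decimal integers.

Read 1: bits[0:3] width=3 -> value=0 (bin 000); offset now 3 = byte 0 bit 3; 37 bits remain
Read 2: bits[3:12] width=9 -> value=69 (bin 001000101); offset now 12 = byte 1 bit 4; 28 bits remain
Read 3: bits[12:22] width=10 -> value=185 (bin 0010111001); offset now 22 = byte 2 bit 6; 18 bits remain
Read 4: bits[22:26] width=4 -> value=14 (bin 1110); offset now 26 = byte 3 bit 2; 14 bits remain
Read 5: bits[26:27] width=1 -> value=0 (bin 0); offset now 27 = byte 3 bit 3; 13 bits remain
Read 6: bits[27:28] width=1 -> value=0 (bin 0); offset now 28 = byte 3 bit 4; 12 bits remain

Answer: 0 69 185 14 0 0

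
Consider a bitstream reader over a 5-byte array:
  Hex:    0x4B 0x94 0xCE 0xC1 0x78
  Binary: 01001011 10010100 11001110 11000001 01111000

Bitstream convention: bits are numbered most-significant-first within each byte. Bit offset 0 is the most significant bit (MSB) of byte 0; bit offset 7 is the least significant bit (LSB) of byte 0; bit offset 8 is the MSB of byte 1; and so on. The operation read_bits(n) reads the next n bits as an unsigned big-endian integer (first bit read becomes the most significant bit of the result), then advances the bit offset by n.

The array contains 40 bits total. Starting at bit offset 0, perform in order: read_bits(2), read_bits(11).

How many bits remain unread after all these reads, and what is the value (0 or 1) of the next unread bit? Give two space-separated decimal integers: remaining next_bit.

Read 1: bits[0:2] width=2 -> value=1 (bin 01); offset now 2 = byte 0 bit 2; 38 bits remain
Read 2: bits[2:13] width=11 -> value=370 (bin 00101110010); offset now 13 = byte 1 bit 5; 27 bits remain

Answer: 27 1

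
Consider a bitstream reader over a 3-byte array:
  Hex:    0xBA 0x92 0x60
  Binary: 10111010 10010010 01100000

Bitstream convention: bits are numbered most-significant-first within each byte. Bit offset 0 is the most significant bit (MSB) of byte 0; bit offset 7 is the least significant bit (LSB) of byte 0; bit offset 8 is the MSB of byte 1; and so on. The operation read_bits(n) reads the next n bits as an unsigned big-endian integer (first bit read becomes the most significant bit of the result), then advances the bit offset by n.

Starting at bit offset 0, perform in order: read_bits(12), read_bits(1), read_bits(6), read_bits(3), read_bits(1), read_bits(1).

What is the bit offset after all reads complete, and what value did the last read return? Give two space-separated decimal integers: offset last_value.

Answer: 24 0

Derivation:
Read 1: bits[0:12] width=12 -> value=2985 (bin 101110101001); offset now 12 = byte 1 bit 4; 12 bits remain
Read 2: bits[12:13] width=1 -> value=0 (bin 0); offset now 13 = byte 1 bit 5; 11 bits remain
Read 3: bits[13:19] width=6 -> value=19 (bin 010011); offset now 19 = byte 2 bit 3; 5 bits remain
Read 4: bits[19:22] width=3 -> value=0 (bin 000); offset now 22 = byte 2 bit 6; 2 bits remain
Read 5: bits[22:23] width=1 -> value=0 (bin 0); offset now 23 = byte 2 bit 7; 1 bits remain
Read 6: bits[23:24] width=1 -> value=0 (bin 0); offset now 24 = byte 3 bit 0; 0 bits remain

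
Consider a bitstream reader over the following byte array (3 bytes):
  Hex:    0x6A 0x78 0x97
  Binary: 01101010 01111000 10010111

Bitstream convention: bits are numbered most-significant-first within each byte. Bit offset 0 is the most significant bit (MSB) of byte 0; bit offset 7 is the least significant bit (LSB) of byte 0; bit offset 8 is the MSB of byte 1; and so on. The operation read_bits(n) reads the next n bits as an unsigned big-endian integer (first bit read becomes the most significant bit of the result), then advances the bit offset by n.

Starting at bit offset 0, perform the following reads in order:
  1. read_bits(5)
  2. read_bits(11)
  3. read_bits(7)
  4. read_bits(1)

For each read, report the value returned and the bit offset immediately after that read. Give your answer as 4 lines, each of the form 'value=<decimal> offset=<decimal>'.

Read 1: bits[0:5] width=5 -> value=13 (bin 01101); offset now 5 = byte 0 bit 5; 19 bits remain
Read 2: bits[5:16] width=11 -> value=632 (bin 01001111000); offset now 16 = byte 2 bit 0; 8 bits remain
Read 3: bits[16:23] width=7 -> value=75 (bin 1001011); offset now 23 = byte 2 bit 7; 1 bits remain
Read 4: bits[23:24] width=1 -> value=1 (bin 1); offset now 24 = byte 3 bit 0; 0 bits remain

Answer: value=13 offset=5
value=632 offset=16
value=75 offset=23
value=1 offset=24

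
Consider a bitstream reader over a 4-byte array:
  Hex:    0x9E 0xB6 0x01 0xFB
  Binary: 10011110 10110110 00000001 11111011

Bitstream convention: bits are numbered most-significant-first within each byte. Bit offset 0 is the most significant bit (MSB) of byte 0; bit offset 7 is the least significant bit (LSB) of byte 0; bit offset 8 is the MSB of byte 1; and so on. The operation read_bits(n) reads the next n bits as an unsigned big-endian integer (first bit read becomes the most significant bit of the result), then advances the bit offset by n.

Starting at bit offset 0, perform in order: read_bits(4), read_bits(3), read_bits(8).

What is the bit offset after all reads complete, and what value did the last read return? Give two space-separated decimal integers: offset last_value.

Answer: 15 91

Derivation:
Read 1: bits[0:4] width=4 -> value=9 (bin 1001); offset now 4 = byte 0 bit 4; 28 bits remain
Read 2: bits[4:7] width=3 -> value=7 (bin 111); offset now 7 = byte 0 bit 7; 25 bits remain
Read 3: bits[7:15] width=8 -> value=91 (bin 01011011); offset now 15 = byte 1 bit 7; 17 bits remain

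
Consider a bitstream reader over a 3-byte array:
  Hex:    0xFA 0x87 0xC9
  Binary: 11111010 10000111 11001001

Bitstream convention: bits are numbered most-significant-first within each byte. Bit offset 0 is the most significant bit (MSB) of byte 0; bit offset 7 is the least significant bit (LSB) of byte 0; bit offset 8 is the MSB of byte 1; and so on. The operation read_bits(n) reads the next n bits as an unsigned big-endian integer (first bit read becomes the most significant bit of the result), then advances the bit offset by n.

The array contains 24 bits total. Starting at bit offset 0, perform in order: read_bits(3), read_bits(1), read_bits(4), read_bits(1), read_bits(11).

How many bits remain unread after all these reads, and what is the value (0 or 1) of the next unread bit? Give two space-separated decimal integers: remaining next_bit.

Answer: 4 1

Derivation:
Read 1: bits[0:3] width=3 -> value=7 (bin 111); offset now 3 = byte 0 bit 3; 21 bits remain
Read 2: bits[3:4] width=1 -> value=1 (bin 1); offset now 4 = byte 0 bit 4; 20 bits remain
Read 3: bits[4:8] width=4 -> value=10 (bin 1010); offset now 8 = byte 1 bit 0; 16 bits remain
Read 4: bits[8:9] width=1 -> value=1 (bin 1); offset now 9 = byte 1 bit 1; 15 bits remain
Read 5: bits[9:20] width=11 -> value=124 (bin 00001111100); offset now 20 = byte 2 bit 4; 4 bits remain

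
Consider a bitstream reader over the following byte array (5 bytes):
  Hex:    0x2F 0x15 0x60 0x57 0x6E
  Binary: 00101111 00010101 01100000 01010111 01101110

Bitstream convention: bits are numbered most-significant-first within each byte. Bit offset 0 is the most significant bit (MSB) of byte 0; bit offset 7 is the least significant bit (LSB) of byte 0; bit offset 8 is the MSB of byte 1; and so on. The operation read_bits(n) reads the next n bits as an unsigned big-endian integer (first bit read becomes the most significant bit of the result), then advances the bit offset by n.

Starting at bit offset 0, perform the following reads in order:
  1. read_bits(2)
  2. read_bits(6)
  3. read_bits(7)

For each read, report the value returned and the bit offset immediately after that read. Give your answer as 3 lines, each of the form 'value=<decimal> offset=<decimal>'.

Answer: value=0 offset=2
value=47 offset=8
value=10 offset=15

Derivation:
Read 1: bits[0:2] width=2 -> value=0 (bin 00); offset now 2 = byte 0 bit 2; 38 bits remain
Read 2: bits[2:8] width=6 -> value=47 (bin 101111); offset now 8 = byte 1 bit 0; 32 bits remain
Read 3: bits[8:15] width=7 -> value=10 (bin 0001010); offset now 15 = byte 1 bit 7; 25 bits remain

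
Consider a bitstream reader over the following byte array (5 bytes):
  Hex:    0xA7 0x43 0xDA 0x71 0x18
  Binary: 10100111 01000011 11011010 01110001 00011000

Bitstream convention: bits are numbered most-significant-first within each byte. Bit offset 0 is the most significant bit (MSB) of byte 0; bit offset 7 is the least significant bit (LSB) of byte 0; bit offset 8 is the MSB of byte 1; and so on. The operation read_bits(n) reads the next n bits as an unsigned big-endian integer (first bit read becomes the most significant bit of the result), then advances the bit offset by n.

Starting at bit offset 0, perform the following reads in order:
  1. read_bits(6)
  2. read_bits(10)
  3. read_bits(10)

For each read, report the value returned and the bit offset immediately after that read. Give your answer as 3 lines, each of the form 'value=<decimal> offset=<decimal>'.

Answer: value=41 offset=6
value=835 offset=16
value=873 offset=26

Derivation:
Read 1: bits[0:6] width=6 -> value=41 (bin 101001); offset now 6 = byte 0 bit 6; 34 bits remain
Read 2: bits[6:16] width=10 -> value=835 (bin 1101000011); offset now 16 = byte 2 bit 0; 24 bits remain
Read 3: bits[16:26] width=10 -> value=873 (bin 1101101001); offset now 26 = byte 3 bit 2; 14 bits remain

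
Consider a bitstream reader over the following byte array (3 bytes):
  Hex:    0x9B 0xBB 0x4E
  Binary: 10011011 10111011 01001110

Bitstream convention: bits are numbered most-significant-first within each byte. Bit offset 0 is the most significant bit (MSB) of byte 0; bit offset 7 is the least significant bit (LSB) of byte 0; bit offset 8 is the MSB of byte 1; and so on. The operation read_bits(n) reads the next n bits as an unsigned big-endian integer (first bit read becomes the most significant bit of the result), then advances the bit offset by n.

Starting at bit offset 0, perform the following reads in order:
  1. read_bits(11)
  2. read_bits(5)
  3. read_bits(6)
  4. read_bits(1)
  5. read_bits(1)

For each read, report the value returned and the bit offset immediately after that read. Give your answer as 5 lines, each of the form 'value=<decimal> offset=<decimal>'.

Read 1: bits[0:11] width=11 -> value=1245 (bin 10011011101); offset now 11 = byte 1 bit 3; 13 bits remain
Read 2: bits[11:16] width=5 -> value=27 (bin 11011); offset now 16 = byte 2 bit 0; 8 bits remain
Read 3: bits[16:22] width=6 -> value=19 (bin 010011); offset now 22 = byte 2 bit 6; 2 bits remain
Read 4: bits[22:23] width=1 -> value=1 (bin 1); offset now 23 = byte 2 bit 7; 1 bits remain
Read 5: bits[23:24] width=1 -> value=0 (bin 0); offset now 24 = byte 3 bit 0; 0 bits remain

Answer: value=1245 offset=11
value=27 offset=16
value=19 offset=22
value=1 offset=23
value=0 offset=24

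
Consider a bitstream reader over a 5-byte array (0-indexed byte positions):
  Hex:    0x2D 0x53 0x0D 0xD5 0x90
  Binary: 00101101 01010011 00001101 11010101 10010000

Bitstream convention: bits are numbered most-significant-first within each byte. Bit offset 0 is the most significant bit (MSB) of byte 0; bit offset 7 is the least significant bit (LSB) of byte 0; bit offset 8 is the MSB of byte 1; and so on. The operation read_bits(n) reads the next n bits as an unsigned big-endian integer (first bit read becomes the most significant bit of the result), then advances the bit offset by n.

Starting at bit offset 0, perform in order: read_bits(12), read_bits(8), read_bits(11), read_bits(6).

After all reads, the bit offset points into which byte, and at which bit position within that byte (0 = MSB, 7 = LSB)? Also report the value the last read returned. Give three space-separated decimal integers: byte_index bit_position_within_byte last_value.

Answer: 4 5 50

Derivation:
Read 1: bits[0:12] width=12 -> value=725 (bin 001011010101); offset now 12 = byte 1 bit 4; 28 bits remain
Read 2: bits[12:20] width=8 -> value=48 (bin 00110000); offset now 20 = byte 2 bit 4; 20 bits remain
Read 3: bits[20:31] width=11 -> value=1770 (bin 11011101010); offset now 31 = byte 3 bit 7; 9 bits remain
Read 4: bits[31:37] width=6 -> value=50 (bin 110010); offset now 37 = byte 4 bit 5; 3 bits remain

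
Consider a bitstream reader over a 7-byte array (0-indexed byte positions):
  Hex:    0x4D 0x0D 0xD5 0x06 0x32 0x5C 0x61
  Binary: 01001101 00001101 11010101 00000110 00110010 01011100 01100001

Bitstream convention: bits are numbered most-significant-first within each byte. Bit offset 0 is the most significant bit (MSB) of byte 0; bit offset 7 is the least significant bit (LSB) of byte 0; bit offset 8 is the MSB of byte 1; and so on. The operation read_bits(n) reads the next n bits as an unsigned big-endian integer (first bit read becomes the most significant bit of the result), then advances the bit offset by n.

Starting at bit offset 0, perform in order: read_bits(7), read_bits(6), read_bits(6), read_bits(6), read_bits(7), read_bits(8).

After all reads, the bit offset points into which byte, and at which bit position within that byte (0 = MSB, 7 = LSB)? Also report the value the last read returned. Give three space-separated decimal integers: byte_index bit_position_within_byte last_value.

Read 1: bits[0:7] width=7 -> value=38 (bin 0100110); offset now 7 = byte 0 bit 7; 49 bits remain
Read 2: bits[7:13] width=6 -> value=33 (bin 100001); offset now 13 = byte 1 bit 5; 43 bits remain
Read 3: bits[13:19] width=6 -> value=46 (bin 101110); offset now 19 = byte 2 bit 3; 37 bits remain
Read 4: bits[19:25] width=6 -> value=42 (bin 101010); offset now 25 = byte 3 bit 1; 31 bits remain
Read 5: bits[25:32] width=7 -> value=6 (bin 0000110); offset now 32 = byte 4 bit 0; 24 bits remain
Read 6: bits[32:40] width=8 -> value=50 (bin 00110010); offset now 40 = byte 5 bit 0; 16 bits remain

Answer: 5 0 50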